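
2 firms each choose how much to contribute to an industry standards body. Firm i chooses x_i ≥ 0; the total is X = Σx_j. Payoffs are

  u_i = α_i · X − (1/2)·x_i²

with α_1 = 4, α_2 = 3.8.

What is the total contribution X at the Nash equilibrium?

7.8

Firm i's FOC: ∂u_i/∂x_i = α_i − x_i = 0, so x_i* = α_i.
NE contributions = (4, 3.8); X = 7.8.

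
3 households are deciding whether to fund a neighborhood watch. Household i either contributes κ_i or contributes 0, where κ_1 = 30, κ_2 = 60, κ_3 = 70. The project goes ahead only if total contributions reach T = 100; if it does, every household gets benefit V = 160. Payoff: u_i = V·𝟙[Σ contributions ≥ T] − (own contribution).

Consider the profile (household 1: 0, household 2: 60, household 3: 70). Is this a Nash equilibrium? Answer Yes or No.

Yes

Total = 130 ≥ 100: provided.
Household 1 (pledges 0, payoff 160): pledging 30 → total 160, payoff 130. No gain.
Household 2 (pledges 60, payoff 100): dropping to 0 → total 70, payoff 0. No gain.
Household 3 (pledges 70, payoff 90): dropping to 0 → total 60, payoff 0. No gain.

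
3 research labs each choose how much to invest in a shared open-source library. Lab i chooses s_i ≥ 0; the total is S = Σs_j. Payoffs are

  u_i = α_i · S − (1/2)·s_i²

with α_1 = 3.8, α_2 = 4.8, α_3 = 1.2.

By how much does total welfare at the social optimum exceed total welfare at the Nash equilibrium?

67.48

Lab i's FOC: ∂u_i/∂s_i = α_i − s_i = 0, so s_i* = α_i.
NE contributions = (3.8, 4.8, 1.2); S = 9.8.
W^NE = (Σα)·S − ½Σα_i² = 9.8² − ½·38.92 = 76.58.
Planner sets s_i = Σα_j = 9.8 for every i, so S^SO = 3·9.8 = 29.4.
W^SO = (Σα)·S^SO − ½·3·(Σα)² = (3/2)·9.8² = 144.06.
Deadweight loss = W^SO − W^NE = 67.48.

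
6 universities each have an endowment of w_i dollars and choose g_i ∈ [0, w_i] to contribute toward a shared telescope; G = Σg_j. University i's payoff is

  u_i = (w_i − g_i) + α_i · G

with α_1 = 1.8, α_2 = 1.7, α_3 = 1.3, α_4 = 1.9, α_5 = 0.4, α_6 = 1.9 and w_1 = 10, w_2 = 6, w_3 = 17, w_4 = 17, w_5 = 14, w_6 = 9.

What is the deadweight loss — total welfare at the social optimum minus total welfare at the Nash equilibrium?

112

∂u_i/∂g_i = α_i − 1, so university i contributes w_i if α_i > 1, else 0.
α_i > 1 for i ∈ {1, 2, 3, 4, 6}; NE contributions (10, 6, 17, 17, 0, 9), G = 59.
W^NE = Σw_i − G^NE + (Σα_i)·G^NE = 73 + 8·59 = 545.
Planner: ∂(Σu_j)/∂g_i = Σα_j − 1 = 8 > 0, so everyone contributes w_i; G^SO = 73, W^SO = 73 + 8·73 = 657.
Deadweight loss = 112.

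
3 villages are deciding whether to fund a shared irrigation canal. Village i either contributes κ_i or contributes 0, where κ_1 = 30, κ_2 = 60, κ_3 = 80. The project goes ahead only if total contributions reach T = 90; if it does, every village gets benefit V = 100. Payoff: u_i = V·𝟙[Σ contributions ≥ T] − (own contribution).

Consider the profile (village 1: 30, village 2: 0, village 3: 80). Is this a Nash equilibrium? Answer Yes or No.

Yes

Total = 110 ≥ 90: provided.
Village 1 (pledges 30, payoff 70): dropping to 0 → total 80, payoff 0. No gain.
Village 2 (pledges 0, payoff 100): pledging 60 → total 170, payoff 40. No gain.
Village 3 (pledges 80, payoff 20): dropping to 0 → total 30, payoff 0. No gain.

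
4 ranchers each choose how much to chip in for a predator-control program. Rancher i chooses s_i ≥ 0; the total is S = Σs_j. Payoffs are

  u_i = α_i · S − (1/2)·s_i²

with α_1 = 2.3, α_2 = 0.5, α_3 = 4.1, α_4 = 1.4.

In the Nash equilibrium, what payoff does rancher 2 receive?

Rancher i's FOC: ∂u_i/∂s_i = α_i − s_i = 0, so s_i* = α_i.
NE contributions = (2.3, 0.5, 4.1, 1.4); S = 8.3.
u_2 = α_2·S − ½·(s_2)² = 0.5·8.3 − ½·0.5² = 4.025.

4.025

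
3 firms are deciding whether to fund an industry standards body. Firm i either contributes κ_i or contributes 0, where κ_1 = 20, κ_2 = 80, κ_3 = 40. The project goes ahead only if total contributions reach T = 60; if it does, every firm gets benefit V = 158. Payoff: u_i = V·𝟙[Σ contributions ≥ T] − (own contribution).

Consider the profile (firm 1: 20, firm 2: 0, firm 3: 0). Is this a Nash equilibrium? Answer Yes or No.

No

Total = 20 < 60: not provided.
Firm 1 (pledges 20, payoff -20): dropping to 0 → total 0, payoff 0. Profitable deviation.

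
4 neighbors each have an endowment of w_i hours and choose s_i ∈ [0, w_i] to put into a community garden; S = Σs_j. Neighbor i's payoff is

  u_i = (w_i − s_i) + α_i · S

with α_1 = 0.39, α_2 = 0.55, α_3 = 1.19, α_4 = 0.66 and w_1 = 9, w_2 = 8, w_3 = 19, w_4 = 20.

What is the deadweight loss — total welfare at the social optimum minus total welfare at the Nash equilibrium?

66.23

∂u_i/∂s_i = α_i − 1, so neighbor i contributes w_i if α_i > 1, else 0.
α_i > 1 for i ∈ {3}; NE contributions (0, 0, 19, 0), S = 19.
W^NE = Σw_i − S^NE + (Σα_i)·S^NE = 56 + 1.79·19 = 90.01.
Planner: ∂(Σu_j)/∂s_i = Σα_j − 1 = 1.79 > 0, so everyone contributes w_i; S^SO = 56, W^SO = 56 + 1.79·56 = 156.24.
Deadweight loss = 66.23.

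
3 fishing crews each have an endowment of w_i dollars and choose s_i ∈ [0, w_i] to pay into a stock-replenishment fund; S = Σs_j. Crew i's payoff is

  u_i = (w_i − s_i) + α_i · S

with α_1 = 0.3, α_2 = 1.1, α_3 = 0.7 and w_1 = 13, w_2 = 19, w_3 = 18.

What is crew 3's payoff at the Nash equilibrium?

∂u_i/∂s_i = α_i − 1, so crew i contributes w_i if α_i > 1, else 0.
α_i > 1 for i ∈ {2}; NE contributions (0, 19, 0), S = 19.
u_3 = (18 − 0) + 0.7·19 = 31.3.

31.3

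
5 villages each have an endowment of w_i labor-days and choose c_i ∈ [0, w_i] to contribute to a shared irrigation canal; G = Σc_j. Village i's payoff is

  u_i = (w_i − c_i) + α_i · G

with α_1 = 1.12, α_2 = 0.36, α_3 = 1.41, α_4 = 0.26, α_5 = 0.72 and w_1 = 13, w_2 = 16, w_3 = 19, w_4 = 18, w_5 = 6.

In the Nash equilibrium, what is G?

∂u_i/∂c_i = α_i − 1, so village i contributes w_i if α_i > 1, else 0.
α_i > 1 for i ∈ {1, 3}; NE contributions (13, 0, 19, 0, 0), G = 32.

32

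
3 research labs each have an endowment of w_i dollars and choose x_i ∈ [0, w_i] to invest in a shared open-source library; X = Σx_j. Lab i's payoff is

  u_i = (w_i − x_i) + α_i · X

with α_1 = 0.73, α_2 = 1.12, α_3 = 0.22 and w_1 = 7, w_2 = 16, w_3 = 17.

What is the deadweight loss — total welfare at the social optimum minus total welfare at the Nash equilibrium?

∂u_i/∂x_i = α_i − 1, so lab i contributes w_i if α_i > 1, else 0.
α_i > 1 for i ∈ {2}; NE contributions (0, 16, 0), X = 16.
W^NE = Σw_i − X^NE + (Σα_i)·X^NE = 40 + 1.07·16 = 57.12.
Planner: ∂(Σu_j)/∂x_i = Σα_j − 1 = 1.07 > 0, so everyone contributes w_i; X^SO = 40, W^SO = 40 + 1.07·40 = 82.8.
Deadweight loss = 25.68.

25.68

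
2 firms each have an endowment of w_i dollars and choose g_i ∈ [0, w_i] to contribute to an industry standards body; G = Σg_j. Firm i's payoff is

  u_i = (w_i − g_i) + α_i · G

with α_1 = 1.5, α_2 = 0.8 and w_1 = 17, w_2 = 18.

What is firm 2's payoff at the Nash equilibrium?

∂u_i/∂g_i = α_i − 1, so firm i contributes w_i if α_i > 1, else 0.
α_i > 1 for i ∈ {1}; NE contributions (17, 0), G = 17.
u_2 = (18 − 0) + 0.8·17 = 31.6.

31.6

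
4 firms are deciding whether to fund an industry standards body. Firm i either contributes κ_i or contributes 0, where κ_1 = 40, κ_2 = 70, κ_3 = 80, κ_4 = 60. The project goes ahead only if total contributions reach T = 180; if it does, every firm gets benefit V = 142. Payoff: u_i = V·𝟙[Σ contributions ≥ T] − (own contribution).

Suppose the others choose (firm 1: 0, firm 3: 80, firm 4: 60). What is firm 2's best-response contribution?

70

Others' total = 140. Contributing 70 brings total to 210 ≥ 180: gain V − κ_2 = 72.
Best response: 70.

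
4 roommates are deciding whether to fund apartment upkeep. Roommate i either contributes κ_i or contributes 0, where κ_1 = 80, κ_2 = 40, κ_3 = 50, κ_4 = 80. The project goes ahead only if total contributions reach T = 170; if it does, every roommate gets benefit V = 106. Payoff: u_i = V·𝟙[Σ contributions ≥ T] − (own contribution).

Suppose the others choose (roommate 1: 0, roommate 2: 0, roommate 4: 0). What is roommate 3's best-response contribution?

Others' total = 0. Even contributing 50 gives 50 < 170: no benefit either way.
Best response: 0.

0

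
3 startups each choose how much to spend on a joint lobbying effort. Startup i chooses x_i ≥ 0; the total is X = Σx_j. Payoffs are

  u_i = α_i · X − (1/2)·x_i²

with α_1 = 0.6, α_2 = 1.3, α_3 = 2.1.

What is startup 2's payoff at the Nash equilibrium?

4.355

Startup i's FOC: ∂u_i/∂x_i = α_i − x_i = 0, so x_i* = α_i.
NE contributions = (0.6, 1.3, 2.1); X = 4.
u_2 = α_2·X − ½·(x_2)² = 1.3·4 − ½·1.3² = 4.355.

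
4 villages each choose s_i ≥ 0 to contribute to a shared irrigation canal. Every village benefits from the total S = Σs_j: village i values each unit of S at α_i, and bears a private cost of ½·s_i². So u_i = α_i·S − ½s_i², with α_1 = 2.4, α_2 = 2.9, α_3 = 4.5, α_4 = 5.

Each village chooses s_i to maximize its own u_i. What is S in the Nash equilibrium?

14.8

Village i's FOC: ∂u_i/∂s_i = α_i − s_i = 0, so s_i* = α_i.
NE contributions = (2.4, 2.9, 4.5, 5); S = 14.8.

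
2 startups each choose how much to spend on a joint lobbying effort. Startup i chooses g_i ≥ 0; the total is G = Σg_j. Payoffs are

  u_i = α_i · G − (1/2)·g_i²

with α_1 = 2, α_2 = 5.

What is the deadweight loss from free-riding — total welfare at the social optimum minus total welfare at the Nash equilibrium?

Startup i's FOC: ∂u_i/∂g_i = α_i − g_i = 0, so g_i* = α_i.
NE contributions = (2, 5); G = 7.
W^NE = (Σα)·G − ½Σα_i² = 7² − ½·29 = 34.5.
Planner sets g_i = Σα_j = 7 for every i, so G^SO = 2·7 = 14.
W^SO = (Σα)·G^SO − ½·2·(Σα)² = (2/2)·7² = 49.
Deadweight loss = W^SO − W^NE = 14.5.

14.5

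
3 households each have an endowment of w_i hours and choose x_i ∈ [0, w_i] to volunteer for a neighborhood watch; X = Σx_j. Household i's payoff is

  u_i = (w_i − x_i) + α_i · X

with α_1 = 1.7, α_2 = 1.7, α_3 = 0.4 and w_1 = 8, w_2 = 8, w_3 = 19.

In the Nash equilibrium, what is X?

∂u_i/∂x_i = α_i − 1, so household i contributes w_i if α_i > 1, else 0.
α_i > 1 for i ∈ {1, 2}; NE contributions (8, 8, 0), X = 16.

16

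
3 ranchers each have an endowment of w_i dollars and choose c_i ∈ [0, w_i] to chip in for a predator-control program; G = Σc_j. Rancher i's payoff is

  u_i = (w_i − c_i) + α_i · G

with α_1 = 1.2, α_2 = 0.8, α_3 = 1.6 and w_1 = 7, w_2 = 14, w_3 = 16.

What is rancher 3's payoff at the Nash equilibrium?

∂u_i/∂c_i = α_i − 1, so rancher i contributes w_i if α_i > 1, else 0.
α_i > 1 for i ∈ {1, 3}; NE contributions (7, 0, 16), G = 23.
u_3 = (16 − 16) + 1.6·23 = 36.8.

36.8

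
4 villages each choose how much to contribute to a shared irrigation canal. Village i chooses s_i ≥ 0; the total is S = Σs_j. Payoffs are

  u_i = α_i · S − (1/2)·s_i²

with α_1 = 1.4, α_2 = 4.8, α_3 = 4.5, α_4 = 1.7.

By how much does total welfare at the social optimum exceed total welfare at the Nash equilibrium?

Village i's FOC: ∂u_i/∂s_i = α_i − s_i = 0, so s_i* = α_i.
NE contributions = (1.4, 4.8, 4.5, 1.7); S = 12.4.
W^NE = (Σα)·S − ½Σα_i² = 12.4² − ½·48.14 = 129.69.
Planner sets s_i = Σα_j = 12.4 for every i, so S^SO = 4·12.4 = 49.6.
W^SO = (Σα)·S^SO − ½·4·(Σα)² = (4/2)·12.4² = 307.52.
Deadweight loss = W^SO − W^NE = 177.83.

177.83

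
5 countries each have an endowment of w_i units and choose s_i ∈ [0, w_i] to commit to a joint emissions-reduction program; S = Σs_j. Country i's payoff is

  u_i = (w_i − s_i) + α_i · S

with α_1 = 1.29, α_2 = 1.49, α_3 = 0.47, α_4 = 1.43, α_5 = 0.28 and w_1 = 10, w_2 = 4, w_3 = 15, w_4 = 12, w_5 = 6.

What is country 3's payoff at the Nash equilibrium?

27.22

∂u_i/∂s_i = α_i − 1, so country i contributes w_i if α_i > 1, else 0.
α_i > 1 for i ∈ {1, 2, 4}; NE contributions (10, 4, 0, 12, 0), S = 26.
u_3 = (15 − 0) + 0.47·26 = 27.22.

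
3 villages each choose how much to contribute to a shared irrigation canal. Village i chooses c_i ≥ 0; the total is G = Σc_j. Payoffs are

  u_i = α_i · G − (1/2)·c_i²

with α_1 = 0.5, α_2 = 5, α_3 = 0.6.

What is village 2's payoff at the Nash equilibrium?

18

Village i's FOC: ∂u_i/∂c_i = α_i − c_i = 0, so c_i* = α_i.
NE contributions = (0.5, 5, 0.6); G = 6.1.
u_2 = α_2·G − ½·(c_2)² = 5·6.1 − ½·5² = 18.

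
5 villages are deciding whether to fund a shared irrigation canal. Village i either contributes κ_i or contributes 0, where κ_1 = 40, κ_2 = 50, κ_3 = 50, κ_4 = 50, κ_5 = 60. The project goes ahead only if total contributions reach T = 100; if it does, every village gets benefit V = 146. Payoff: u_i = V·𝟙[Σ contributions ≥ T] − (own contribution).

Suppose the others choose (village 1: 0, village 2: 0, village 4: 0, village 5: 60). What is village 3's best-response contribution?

Others' total = 60. Contributing 50 brings total to 110 ≥ 100: gain V − κ_3 = 96.
Best response: 50.

50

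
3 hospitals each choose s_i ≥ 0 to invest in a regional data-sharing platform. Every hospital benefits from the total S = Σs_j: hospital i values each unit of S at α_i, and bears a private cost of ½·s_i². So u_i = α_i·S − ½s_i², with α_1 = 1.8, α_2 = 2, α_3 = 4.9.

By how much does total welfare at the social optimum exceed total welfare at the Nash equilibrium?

Hospital i's FOC: ∂u_i/∂s_i = α_i − s_i = 0, so s_i* = α_i.
NE contributions = (1.8, 2, 4.9); S = 8.7.
W^NE = (Σα)·S − ½Σα_i² = 8.7² − ½·31.25 = 60.065.
Planner sets s_i = Σα_j = 8.7 for every i, so S^SO = 3·8.7 = 26.1.
W^SO = (Σα)·S^SO − ½·3·(Σα)² = (3/2)·8.7² = 113.535.
Deadweight loss = W^SO − W^NE = 53.47.

53.47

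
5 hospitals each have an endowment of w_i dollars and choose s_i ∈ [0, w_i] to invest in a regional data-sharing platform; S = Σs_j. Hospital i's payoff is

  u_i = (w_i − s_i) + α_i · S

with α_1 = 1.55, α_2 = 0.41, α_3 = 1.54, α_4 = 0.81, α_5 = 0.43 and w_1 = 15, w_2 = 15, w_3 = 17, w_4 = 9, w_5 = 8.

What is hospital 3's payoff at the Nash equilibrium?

49.28

∂u_i/∂s_i = α_i − 1, so hospital i contributes w_i if α_i > 1, else 0.
α_i > 1 for i ∈ {1, 3}; NE contributions (15, 0, 17, 0, 0), S = 32.
u_3 = (17 − 17) + 1.54·32 = 49.28.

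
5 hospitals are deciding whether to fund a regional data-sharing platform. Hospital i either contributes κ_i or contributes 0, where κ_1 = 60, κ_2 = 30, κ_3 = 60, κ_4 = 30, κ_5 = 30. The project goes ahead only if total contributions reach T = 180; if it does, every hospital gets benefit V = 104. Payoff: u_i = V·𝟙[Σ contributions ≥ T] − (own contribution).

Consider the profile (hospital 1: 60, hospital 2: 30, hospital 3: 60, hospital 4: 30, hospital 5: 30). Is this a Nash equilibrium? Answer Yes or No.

No

Total = 210 ≥ 180: provided.
Hospital 1 (pledges 60, payoff 44): dropping to 0 → total 150, payoff 0. No gain.
Hospital 2 (pledges 30, payoff 74): dropping to 0 → total 180, payoff 104. Profitable deviation.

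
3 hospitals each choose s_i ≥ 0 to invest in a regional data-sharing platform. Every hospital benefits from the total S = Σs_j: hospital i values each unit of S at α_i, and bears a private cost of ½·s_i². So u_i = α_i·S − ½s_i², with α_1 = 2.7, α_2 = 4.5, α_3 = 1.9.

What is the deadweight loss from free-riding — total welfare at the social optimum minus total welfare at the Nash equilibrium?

Hospital i's FOC: ∂u_i/∂s_i = α_i − s_i = 0, so s_i* = α_i.
NE contributions = (2.7, 4.5, 1.9); S = 9.1.
W^NE = (Σα)·S − ½Σα_i² = 9.1² − ½·31.15 = 67.235.
Planner sets s_i = Σα_j = 9.1 for every i, so S^SO = 3·9.1 = 27.3.
W^SO = (Σα)·S^SO − ½·3·(Σα)² = (3/2)·9.1² = 124.215.
Deadweight loss = W^SO − W^NE = 56.98.

56.98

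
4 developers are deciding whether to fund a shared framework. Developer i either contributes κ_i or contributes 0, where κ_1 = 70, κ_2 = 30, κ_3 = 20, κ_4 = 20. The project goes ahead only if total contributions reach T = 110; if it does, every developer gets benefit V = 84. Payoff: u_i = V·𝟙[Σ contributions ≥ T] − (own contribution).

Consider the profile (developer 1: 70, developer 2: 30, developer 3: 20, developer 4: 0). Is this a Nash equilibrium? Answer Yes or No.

Total = 120 ≥ 110: provided.
Developer 1 (pledges 70, payoff 14): dropping to 0 → total 50, payoff 0. No gain.
Developer 2 (pledges 30, payoff 54): dropping to 0 → total 90, payoff 0. No gain.
Developer 3 (pledges 20, payoff 64): dropping to 0 → total 100, payoff 0. No gain.
Developer 4 (pledges 0, payoff 84): pledging 20 → total 140, payoff 64. No gain.

Yes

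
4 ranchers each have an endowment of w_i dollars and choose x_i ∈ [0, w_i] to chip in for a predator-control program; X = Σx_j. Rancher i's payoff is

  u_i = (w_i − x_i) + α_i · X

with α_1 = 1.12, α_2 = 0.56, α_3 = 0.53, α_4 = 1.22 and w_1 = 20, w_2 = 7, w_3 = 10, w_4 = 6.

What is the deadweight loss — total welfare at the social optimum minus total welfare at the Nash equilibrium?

∂u_i/∂x_i = α_i − 1, so rancher i contributes w_i if α_i > 1, else 0.
α_i > 1 for i ∈ {1, 4}; NE contributions (20, 0, 0, 6), X = 26.
W^NE = Σw_i − X^NE + (Σα_i)·X^NE = 43 + 2.43·26 = 106.18.
Planner: ∂(Σu_j)/∂x_i = Σα_j − 1 = 2.43 > 0, so everyone contributes w_i; X^SO = 43, W^SO = 43 + 2.43·43 = 147.49.
Deadweight loss = 41.31.

41.31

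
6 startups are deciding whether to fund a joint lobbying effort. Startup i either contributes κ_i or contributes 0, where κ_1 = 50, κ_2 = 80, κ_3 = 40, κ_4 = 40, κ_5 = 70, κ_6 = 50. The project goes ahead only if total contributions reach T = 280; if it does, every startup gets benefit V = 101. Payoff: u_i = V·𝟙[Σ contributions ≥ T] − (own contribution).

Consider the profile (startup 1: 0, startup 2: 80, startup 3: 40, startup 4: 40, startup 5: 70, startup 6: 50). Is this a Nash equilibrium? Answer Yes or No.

Total = 280 ≥ 280: provided.
Startup 1 (pledges 0, payoff 101): pledging 50 → total 330, payoff 51. No gain.
Startup 2 (pledges 80, payoff 21): dropping to 0 → total 200, payoff 0. No gain.
Startup 3 (pledges 40, payoff 61): dropping to 0 → total 240, payoff 0. No gain.
Startup 4 (pledges 40, payoff 61): dropping to 0 → total 240, payoff 0. No gain.
Startup 5 (pledges 70, payoff 31): dropping to 0 → total 210, payoff 0. No gain.
Startup 6 (pledges 50, payoff 51): dropping to 0 → total 230, payoff 0. No gain.

Yes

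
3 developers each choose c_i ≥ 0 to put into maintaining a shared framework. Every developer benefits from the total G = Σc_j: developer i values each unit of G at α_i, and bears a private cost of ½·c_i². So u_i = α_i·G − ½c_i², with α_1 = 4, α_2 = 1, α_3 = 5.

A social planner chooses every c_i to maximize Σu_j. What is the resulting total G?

30

Planner FOC: ∂(Σu_j)/∂c_i = (Σα_j) − c_i = 0, so c_i^SO = Σα_j = 10 for every i; G^SO = 30.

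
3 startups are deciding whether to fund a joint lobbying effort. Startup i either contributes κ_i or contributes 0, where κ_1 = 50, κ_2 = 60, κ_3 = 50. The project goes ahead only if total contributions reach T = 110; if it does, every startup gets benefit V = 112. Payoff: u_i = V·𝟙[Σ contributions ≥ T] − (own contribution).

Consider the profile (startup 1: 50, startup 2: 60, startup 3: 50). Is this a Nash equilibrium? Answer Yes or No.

No

Total = 160 ≥ 110: provided.
Startup 1 (pledges 50, payoff 62): dropping to 0 → total 110, payoff 112. Profitable deviation.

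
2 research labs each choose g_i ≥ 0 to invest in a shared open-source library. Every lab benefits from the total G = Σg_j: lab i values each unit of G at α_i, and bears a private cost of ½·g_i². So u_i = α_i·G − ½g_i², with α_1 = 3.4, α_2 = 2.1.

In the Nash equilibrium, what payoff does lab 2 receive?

Lab i's FOC: ∂u_i/∂g_i = α_i − g_i = 0, so g_i* = α_i.
NE contributions = (3.4, 2.1); G = 5.5.
u_2 = α_2·G − ½·(g_2)² = 2.1·5.5 − ½·2.1² = 9.345.

9.345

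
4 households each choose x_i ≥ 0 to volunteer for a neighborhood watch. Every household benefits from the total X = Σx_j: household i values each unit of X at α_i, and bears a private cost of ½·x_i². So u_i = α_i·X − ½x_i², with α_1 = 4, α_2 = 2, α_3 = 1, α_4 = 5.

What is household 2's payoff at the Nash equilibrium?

Household i's FOC: ∂u_i/∂x_i = α_i − x_i = 0, so x_i* = α_i.
NE contributions = (4, 2, 1, 5); X = 12.
u_2 = α_2·X − ½·(x_2)² = 2·12 − ½·2² = 22.

22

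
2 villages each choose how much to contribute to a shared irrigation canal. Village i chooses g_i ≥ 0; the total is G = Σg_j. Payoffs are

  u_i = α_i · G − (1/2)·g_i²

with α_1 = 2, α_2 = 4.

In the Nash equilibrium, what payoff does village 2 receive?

Village i's FOC: ∂u_i/∂g_i = α_i − g_i = 0, so g_i* = α_i.
NE contributions = (2, 4); G = 6.
u_2 = α_2·G − ½·(g_2)² = 4·6 − ½·4² = 16.

16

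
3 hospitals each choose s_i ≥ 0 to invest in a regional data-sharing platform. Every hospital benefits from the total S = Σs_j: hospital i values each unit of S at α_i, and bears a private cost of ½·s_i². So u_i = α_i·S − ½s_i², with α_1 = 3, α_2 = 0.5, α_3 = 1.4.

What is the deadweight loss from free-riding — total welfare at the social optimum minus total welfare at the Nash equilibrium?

Hospital i's FOC: ∂u_i/∂s_i = α_i − s_i = 0, so s_i* = α_i.
NE contributions = (3, 0.5, 1.4); S = 4.9.
W^NE = (Σα)·S − ½Σα_i² = 4.9² − ½·11.21 = 18.405.
Planner sets s_i = Σα_j = 4.9 for every i, so S^SO = 3·4.9 = 14.7.
W^SO = (Σα)·S^SO − ½·3·(Σα)² = (3/2)·4.9² = 36.015.
Deadweight loss = W^SO − W^NE = 17.61.

17.61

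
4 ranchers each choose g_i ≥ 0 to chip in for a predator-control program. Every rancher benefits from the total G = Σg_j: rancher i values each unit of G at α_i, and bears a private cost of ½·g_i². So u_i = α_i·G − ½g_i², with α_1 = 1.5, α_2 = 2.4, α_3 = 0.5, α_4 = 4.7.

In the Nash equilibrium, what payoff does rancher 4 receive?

31.725

Rancher i's FOC: ∂u_i/∂g_i = α_i − g_i = 0, so g_i* = α_i.
NE contributions = (1.5, 2.4, 0.5, 4.7); G = 9.1.
u_4 = α_4·G − ½·(g_4)² = 4.7·9.1 − ½·4.7² = 31.725.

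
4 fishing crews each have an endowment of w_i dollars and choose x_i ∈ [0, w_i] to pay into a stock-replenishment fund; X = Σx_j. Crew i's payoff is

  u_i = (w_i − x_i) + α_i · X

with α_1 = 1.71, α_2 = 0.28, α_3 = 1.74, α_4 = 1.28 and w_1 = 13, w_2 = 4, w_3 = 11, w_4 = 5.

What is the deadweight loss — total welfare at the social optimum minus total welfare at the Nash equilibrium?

∂u_i/∂x_i = α_i − 1, so crew i contributes w_i if α_i > 1, else 0.
α_i > 1 for i ∈ {1, 3, 4}; NE contributions (13, 0, 11, 5), X = 29.
W^NE = Σw_i − X^NE + (Σα_i)·X^NE = 33 + 4.01·29 = 149.29.
Planner: ∂(Σu_j)/∂x_i = Σα_j − 1 = 4.01 > 0, so everyone contributes w_i; X^SO = 33, W^SO = 33 + 4.01·33 = 165.33.
Deadweight loss = 16.04.

16.04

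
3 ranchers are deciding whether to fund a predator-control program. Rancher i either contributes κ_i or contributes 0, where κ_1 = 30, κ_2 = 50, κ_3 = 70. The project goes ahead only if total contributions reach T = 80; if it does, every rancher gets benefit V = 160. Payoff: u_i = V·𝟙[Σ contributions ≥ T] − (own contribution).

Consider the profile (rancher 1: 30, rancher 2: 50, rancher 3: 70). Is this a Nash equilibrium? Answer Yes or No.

Total = 150 ≥ 80: provided.
Rancher 1 (pledges 30, payoff 130): dropping to 0 → total 120, payoff 160. Profitable deviation.

No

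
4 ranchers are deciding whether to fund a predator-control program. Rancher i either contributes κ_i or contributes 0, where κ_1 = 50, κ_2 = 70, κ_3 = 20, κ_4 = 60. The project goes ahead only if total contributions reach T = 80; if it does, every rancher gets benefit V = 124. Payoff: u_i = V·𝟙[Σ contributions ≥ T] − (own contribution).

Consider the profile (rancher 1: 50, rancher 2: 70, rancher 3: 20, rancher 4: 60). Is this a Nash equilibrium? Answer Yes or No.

No

Total = 200 ≥ 80: provided.
Rancher 1 (pledges 50, payoff 74): dropping to 0 → total 150, payoff 124. Profitable deviation.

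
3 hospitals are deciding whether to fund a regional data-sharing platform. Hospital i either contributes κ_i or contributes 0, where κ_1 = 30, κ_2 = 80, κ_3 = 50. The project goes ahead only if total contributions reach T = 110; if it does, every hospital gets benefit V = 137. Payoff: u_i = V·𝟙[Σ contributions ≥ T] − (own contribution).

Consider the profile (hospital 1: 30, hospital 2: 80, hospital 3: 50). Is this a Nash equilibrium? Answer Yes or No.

Total = 160 ≥ 110: provided.
Hospital 1 (pledges 30, payoff 107): dropping to 0 → total 130, payoff 137. Profitable deviation.

No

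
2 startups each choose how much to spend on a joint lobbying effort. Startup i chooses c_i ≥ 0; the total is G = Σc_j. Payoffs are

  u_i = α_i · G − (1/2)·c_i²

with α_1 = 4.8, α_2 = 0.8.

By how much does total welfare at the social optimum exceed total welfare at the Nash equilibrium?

11.84

Startup i's FOC: ∂u_i/∂c_i = α_i − c_i = 0, so c_i* = α_i.
NE contributions = (4.8, 0.8); G = 5.6.
W^NE = (Σα)·G − ½Σα_i² = 5.6² − ½·23.68 = 19.52.
Planner sets c_i = Σα_j = 5.6 for every i, so G^SO = 2·5.6 = 11.2.
W^SO = (Σα)·G^SO − ½·2·(Σα)² = (2/2)·5.6² = 31.36.
Deadweight loss = W^SO − W^NE = 11.84.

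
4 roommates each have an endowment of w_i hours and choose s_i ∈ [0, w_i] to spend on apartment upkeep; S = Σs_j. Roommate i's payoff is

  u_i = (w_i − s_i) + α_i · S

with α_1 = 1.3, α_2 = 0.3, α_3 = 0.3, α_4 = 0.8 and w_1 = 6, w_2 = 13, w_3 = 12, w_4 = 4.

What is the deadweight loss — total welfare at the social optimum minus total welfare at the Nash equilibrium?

49.3

∂u_i/∂s_i = α_i − 1, so roommate i contributes w_i if α_i > 1, else 0.
α_i > 1 for i ∈ {1}; NE contributions (6, 0, 0, 0), S = 6.
W^NE = Σw_i − S^NE + (Σα_i)·S^NE = 35 + 1.7·6 = 45.2.
Planner: ∂(Σu_j)/∂s_i = Σα_j − 1 = 1.7 > 0, so everyone contributes w_i; S^SO = 35, W^SO = 35 + 1.7·35 = 94.5.
Deadweight loss = 49.3.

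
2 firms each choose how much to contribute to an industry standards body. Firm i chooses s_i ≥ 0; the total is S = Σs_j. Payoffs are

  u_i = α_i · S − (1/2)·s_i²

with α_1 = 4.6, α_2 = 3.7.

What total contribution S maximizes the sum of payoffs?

16.6

Planner FOC: ∂(Σu_j)/∂s_i = (Σα_j) − s_i = 0, so s_i^SO = Σα_j = 8.3 for every i; S^SO = 16.6.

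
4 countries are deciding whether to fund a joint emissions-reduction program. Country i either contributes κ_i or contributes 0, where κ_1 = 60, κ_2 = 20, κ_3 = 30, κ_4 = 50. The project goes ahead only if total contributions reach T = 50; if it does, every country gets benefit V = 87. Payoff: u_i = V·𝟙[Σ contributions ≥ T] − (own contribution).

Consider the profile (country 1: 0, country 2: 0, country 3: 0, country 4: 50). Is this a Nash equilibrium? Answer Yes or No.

Total = 50 ≥ 50: provided.
Country 1 (pledges 0, payoff 87): pledging 60 → total 110, payoff 27. No gain.
Country 2 (pledges 0, payoff 87): pledging 20 → total 70, payoff 67. No gain.
Country 3 (pledges 0, payoff 87): pledging 30 → total 80, payoff 57. No gain.
Country 4 (pledges 50, payoff 37): dropping to 0 → total 0, payoff 0. No gain.

Yes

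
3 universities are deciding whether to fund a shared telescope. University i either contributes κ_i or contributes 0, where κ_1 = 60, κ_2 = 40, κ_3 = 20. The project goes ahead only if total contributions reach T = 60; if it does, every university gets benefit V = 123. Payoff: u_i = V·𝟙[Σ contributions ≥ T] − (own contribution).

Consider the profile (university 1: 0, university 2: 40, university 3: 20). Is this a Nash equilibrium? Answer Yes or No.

Yes

Total = 60 ≥ 60: provided.
University 1 (pledges 0, payoff 123): pledging 60 → total 120, payoff 63. No gain.
University 2 (pledges 40, payoff 83): dropping to 0 → total 20, payoff 0. No gain.
University 3 (pledges 20, payoff 103): dropping to 0 → total 40, payoff 0. No gain.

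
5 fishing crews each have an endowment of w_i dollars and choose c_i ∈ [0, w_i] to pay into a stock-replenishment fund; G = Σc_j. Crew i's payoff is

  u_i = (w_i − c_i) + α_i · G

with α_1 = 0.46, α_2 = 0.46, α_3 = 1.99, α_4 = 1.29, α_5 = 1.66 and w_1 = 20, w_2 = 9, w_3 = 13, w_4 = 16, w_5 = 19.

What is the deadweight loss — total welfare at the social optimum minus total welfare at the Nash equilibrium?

140.94

∂u_i/∂c_i = α_i − 1, so crew i contributes w_i if α_i > 1, else 0.
α_i > 1 for i ∈ {3, 4, 5}; NE contributions (0, 0, 13, 16, 19), G = 48.
W^NE = Σw_i − G^NE + (Σα_i)·G^NE = 77 + 4.86·48 = 310.28.
Planner: ∂(Σu_j)/∂c_i = Σα_j − 1 = 4.86 > 0, so everyone contributes w_i; G^SO = 77, W^SO = 77 + 4.86·77 = 451.22.
Deadweight loss = 140.94.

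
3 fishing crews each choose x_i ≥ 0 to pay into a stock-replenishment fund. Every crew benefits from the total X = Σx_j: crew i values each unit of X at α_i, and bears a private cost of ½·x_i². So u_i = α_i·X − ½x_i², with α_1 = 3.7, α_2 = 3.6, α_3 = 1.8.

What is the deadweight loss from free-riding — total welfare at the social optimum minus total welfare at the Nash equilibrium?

56.35

Crew i's FOC: ∂u_i/∂x_i = α_i − x_i = 0, so x_i* = α_i.
NE contributions = (3.7, 3.6, 1.8); X = 9.1.
W^NE = (Σα)·X − ½Σα_i² = 9.1² − ½·29.89 = 67.865.
Planner sets x_i = Σα_j = 9.1 for every i, so X^SO = 3·9.1 = 27.3.
W^SO = (Σα)·X^SO − ½·3·(Σα)² = (3/2)·9.1² = 124.215.
Deadweight loss = W^SO − W^NE = 56.35.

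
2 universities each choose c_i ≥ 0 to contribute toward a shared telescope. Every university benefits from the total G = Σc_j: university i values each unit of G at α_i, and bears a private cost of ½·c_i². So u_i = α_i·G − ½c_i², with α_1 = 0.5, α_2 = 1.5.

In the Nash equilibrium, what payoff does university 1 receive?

University i's FOC: ∂u_i/∂c_i = α_i − c_i = 0, so c_i* = α_i.
NE contributions = (0.5, 1.5); G = 2.
u_1 = α_1·G − ½·(c_1)² = 0.5·2 − ½·0.5² = 0.875.

0.875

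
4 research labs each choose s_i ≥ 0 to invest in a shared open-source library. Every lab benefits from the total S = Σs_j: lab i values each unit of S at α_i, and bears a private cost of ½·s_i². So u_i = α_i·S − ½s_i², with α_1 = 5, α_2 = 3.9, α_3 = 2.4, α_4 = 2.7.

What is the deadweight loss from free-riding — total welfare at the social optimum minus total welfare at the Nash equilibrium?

222.63

Lab i's FOC: ∂u_i/∂s_i = α_i − s_i = 0, so s_i* = α_i.
NE contributions = (5, 3.9, 2.4, 2.7); S = 14.
W^NE = (Σα)·S − ½Σα_i² = 14² − ½·53.26 = 169.37.
Planner sets s_i = Σα_j = 14 for every i, so S^SO = 4·14 = 56.
W^SO = (Σα)·S^SO − ½·4·(Σα)² = (4/2)·14² = 392.
Deadweight loss = W^SO − W^NE = 222.63.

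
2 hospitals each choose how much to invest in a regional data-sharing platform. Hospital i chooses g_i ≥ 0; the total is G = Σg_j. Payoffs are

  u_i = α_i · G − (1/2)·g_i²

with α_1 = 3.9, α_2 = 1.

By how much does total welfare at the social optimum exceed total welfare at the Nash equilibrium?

8.105

Hospital i's FOC: ∂u_i/∂g_i = α_i − g_i = 0, so g_i* = α_i.
NE contributions = (3.9, 1); G = 4.9.
W^NE = (Σα)·G − ½Σα_i² = 4.9² − ½·16.21 = 15.905.
Planner sets g_i = Σα_j = 4.9 for every i, so G^SO = 2·4.9 = 9.8.
W^SO = (Σα)·G^SO − ½·2·(Σα)² = (2/2)·4.9² = 24.01.
Deadweight loss = W^SO − W^NE = 8.105.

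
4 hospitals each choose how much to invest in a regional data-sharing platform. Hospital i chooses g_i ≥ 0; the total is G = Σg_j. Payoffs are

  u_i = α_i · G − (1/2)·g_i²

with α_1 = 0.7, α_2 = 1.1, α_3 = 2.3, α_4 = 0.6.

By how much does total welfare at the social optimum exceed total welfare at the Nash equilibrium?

25.765

Hospital i's FOC: ∂u_i/∂g_i = α_i − g_i = 0, so g_i* = α_i.
NE contributions = (0.7, 1.1, 2.3, 0.6); G = 4.7.
W^NE = (Σα)·G − ½Σα_i² = 4.7² − ½·7.35 = 18.415.
Planner sets g_i = Σα_j = 4.7 for every i, so G^SO = 4·4.7 = 18.8.
W^SO = (Σα)·G^SO − ½·4·(Σα)² = (4/2)·4.7² = 44.18.
Deadweight loss = W^SO − W^NE = 25.765.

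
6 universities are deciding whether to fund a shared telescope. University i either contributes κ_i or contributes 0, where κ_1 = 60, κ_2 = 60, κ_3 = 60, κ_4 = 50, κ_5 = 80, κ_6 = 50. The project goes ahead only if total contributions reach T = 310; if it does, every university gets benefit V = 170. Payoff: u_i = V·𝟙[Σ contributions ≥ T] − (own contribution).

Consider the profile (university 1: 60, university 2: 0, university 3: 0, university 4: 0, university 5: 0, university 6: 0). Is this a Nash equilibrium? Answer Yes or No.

No

Total = 60 < 310: not provided.
University 1 (pledges 60, payoff -60): dropping to 0 → total 0, payoff 0. Profitable deviation.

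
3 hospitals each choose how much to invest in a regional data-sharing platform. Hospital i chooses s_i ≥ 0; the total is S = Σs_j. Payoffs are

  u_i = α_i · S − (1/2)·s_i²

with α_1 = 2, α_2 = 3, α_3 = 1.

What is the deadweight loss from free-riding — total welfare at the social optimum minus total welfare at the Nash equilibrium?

25

Hospital i's FOC: ∂u_i/∂s_i = α_i − s_i = 0, so s_i* = α_i.
NE contributions = (2, 3, 1); S = 6.
W^NE = (Σα)·S − ½Σα_i² = 6² − ½·14 = 29.
Planner sets s_i = Σα_j = 6 for every i, so S^SO = 3·6 = 18.
W^SO = (Σα)·S^SO − ½·3·(Σα)² = (3/2)·6² = 54.
Deadweight loss = W^SO − W^NE = 25.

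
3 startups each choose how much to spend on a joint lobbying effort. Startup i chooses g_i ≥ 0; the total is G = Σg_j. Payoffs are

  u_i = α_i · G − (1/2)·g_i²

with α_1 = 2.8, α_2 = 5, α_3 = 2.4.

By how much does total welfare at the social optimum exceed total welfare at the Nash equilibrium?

Startup i's FOC: ∂u_i/∂g_i = α_i − g_i = 0, so g_i* = α_i.
NE contributions = (2.8, 5, 2.4); G = 10.2.
W^NE = (Σα)·G − ½Σα_i² = 10.2² − ½·38.6 = 84.74.
Planner sets g_i = Σα_j = 10.2 for every i, so G^SO = 3·10.2 = 30.6.
W^SO = (Σα)·G^SO − ½·3·(Σα)² = (3/2)·10.2² = 156.06.
Deadweight loss = W^SO − W^NE = 71.32.

71.32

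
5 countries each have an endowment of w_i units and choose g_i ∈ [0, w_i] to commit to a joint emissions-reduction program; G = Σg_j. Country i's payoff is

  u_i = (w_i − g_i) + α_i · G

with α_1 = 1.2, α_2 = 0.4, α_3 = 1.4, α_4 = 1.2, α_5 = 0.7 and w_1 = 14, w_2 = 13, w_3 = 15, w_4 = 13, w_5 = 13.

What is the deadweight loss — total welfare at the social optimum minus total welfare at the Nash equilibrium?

101.4

∂u_i/∂g_i = α_i − 1, so country i contributes w_i if α_i > 1, else 0.
α_i > 1 for i ∈ {1, 3, 4}; NE contributions (14, 0, 15, 13, 0), G = 42.
W^NE = Σw_i − G^NE + (Σα_i)·G^NE = 68 + 3.9·42 = 231.8.
Planner: ∂(Σu_j)/∂g_i = Σα_j − 1 = 3.9 > 0, so everyone contributes w_i; G^SO = 68, W^SO = 68 + 3.9·68 = 333.2.
Deadweight loss = 101.4.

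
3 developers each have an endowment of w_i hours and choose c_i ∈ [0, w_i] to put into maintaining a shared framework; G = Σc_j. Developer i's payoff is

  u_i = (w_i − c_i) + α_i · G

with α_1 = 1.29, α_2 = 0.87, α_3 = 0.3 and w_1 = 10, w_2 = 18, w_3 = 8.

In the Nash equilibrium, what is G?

10

∂u_i/∂c_i = α_i − 1, so developer i contributes w_i if α_i > 1, else 0.
α_i > 1 for i ∈ {1}; NE contributions (10, 0, 0), G = 10.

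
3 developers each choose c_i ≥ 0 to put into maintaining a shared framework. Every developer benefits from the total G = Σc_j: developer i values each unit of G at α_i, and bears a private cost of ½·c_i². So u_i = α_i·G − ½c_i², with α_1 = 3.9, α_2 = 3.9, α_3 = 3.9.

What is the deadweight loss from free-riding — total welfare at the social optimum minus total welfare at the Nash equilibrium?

Developer i's FOC: ∂u_i/∂c_i = α_i − c_i = 0, so c_i* = α_i.
NE contributions = (3.9, 3.9, 3.9); G = 11.7.
W^NE = (Σα)·G − ½Σα_i² = 11.7² − ½·45.63 = 114.075.
Planner sets c_i = Σα_j = 11.7 for every i, so G^SO = 3·11.7 = 35.1.
W^SO = (Σα)·G^SO − ½·3·(Σα)² = (3/2)·11.7² = 205.335.
Deadweight loss = W^SO − W^NE = 91.26.

91.26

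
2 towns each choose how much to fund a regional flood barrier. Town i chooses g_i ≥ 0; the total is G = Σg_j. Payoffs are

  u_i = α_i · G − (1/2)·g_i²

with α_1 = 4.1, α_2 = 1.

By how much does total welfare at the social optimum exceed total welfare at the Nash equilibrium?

Town i's FOC: ∂u_i/∂g_i = α_i − g_i = 0, so g_i* = α_i.
NE contributions = (4.1, 1); G = 5.1.
W^NE = (Σα)·G − ½Σα_i² = 5.1² − ½·17.81 = 17.105.
Planner sets g_i = Σα_j = 5.1 for every i, so G^SO = 2·5.1 = 10.2.
W^SO = (Σα)·G^SO − ½·2·(Σα)² = (2/2)·5.1² = 26.01.
Deadweight loss = W^SO − W^NE = 8.905.

8.905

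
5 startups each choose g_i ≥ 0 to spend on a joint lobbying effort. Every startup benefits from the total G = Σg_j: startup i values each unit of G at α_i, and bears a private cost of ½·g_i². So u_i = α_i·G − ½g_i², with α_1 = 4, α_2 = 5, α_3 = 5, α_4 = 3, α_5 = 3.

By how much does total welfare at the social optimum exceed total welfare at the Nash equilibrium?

Startup i's FOC: ∂u_i/∂g_i = α_i − g_i = 0, so g_i* = α_i.
NE contributions = (4, 5, 5, 3, 3); G = 20.
W^NE = (Σα)·G − ½Σα_i² = 20² − ½·84 = 358.
Planner sets g_i = Σα_j = 20 for every i, so G^SO = 5·20 = 100.
W^SO = (Σα)·G^SO − ½·5·(Σα)² = (5/2)·20² = 1000.
Deadweight loss = W^SO − W^NE = 642.

642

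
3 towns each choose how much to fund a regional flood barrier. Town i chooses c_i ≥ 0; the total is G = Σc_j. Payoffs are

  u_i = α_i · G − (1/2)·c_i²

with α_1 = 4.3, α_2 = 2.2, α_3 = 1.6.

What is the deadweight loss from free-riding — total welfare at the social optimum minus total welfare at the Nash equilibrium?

45.75

Town i's FOC: ∂u_i/∂c_i = α_i − c_i = 0, so c_i* = α_i.
NE contributions = (4.3, 2.2, 1.6); G = 8.1.
W^NE = (Σα)·G − ½Σα_i² = 8.1² − ½·25.89 = 52.665.
Planner sets c_i = Σα_j = 8.1 for every i, so G^SO = 3·8.1 = 24.3.
W^SO = (Σα)·G^SO − ½·3·(Σα)² = (3/2)·8.1² = 98.415.
Deadweight loss = W^SO − W^NE = 45.75.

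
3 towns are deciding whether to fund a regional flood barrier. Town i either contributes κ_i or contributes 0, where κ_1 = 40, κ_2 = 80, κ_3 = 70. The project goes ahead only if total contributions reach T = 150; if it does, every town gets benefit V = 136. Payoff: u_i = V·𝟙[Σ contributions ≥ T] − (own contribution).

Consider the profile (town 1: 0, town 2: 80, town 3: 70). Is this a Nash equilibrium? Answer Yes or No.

Total = 150 ≥ 150: provided.
Town 1 (pledges 0, payoff 136): pledging 40 → total 190, payoff 96. No gain.
Town 2 (pledges 80, payoff 56): dropping to 0 → total 70, payoff 0. No gain.
Town 3 (pledges 70, payoff 66): dropping to 0 → total 80, payoff 0. No gain.

Yes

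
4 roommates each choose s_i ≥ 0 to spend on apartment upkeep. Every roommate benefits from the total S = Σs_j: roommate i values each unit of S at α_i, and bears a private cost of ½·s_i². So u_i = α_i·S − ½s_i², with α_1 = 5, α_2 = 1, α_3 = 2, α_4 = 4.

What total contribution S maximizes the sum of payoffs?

Planner FOC: ∂(Σu_j)/∂s_i = (Σα_j) − s_i = 0, so s_i^SO = Σα_j = 12 for every i; S^SO = 48.

48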